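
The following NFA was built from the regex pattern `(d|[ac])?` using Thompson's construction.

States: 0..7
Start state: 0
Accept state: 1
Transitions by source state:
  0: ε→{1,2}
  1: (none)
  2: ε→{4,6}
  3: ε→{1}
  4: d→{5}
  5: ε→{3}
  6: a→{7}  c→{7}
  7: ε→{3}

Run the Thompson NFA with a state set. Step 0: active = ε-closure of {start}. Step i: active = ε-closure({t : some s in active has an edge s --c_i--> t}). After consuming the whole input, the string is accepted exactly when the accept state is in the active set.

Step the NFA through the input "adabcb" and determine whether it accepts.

start: ε-closure({0}) = {0,1,2,4,6}
'a' @ 1: {1,3,7}  [accepting]
'd' @ 2: {}  — state set empty
rest 'abcb' ignored (set empty)
final: {}; accept 1 not in set

Answer: REJECT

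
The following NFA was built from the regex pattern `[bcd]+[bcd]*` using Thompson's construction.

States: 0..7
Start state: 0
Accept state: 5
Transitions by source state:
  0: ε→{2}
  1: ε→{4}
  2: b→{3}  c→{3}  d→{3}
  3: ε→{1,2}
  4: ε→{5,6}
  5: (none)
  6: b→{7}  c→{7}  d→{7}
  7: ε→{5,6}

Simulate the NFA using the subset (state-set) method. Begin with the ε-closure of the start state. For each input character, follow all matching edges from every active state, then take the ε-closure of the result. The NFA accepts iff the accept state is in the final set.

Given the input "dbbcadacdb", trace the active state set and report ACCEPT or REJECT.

Answer: REJECT

Derivation:
initial (ε-close {0}): {0,2}
'd' @ 1: {1,2,3,4,5,6}  ✓accept
'b' @ 2: {1,2,3,4,5,6,7}  ✓accept
'b' @ 3: {1,2,3,4,5,6,7}  ✓accept
'c' @ 4: {1,2,3,4,5,6,7}  ✓accept
'a' @ 5: {}  — state set empty
rest 'dacdb' ignored (set empty)
end set {} — state 5 not in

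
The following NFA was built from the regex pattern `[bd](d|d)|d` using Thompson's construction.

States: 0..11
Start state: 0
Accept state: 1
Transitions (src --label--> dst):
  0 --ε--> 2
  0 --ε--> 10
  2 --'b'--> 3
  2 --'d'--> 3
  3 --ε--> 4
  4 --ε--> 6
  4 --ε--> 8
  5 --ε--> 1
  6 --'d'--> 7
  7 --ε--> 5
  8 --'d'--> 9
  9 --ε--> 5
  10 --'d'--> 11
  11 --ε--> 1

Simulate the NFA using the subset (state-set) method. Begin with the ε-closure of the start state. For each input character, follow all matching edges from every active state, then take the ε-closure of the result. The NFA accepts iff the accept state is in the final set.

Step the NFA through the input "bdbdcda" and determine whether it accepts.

Answer: REJECT

Steps:
initial (ε-close {0}): {0,2,10}
'b' @ 1: {3,4,6,8}
'd' @ 2: {1,5,7,9}  (accept∈set)
'b' @ 3: {}  — dead — no transitions
rest 'dcda' ignored (set empty)
end set {} — state 1 not in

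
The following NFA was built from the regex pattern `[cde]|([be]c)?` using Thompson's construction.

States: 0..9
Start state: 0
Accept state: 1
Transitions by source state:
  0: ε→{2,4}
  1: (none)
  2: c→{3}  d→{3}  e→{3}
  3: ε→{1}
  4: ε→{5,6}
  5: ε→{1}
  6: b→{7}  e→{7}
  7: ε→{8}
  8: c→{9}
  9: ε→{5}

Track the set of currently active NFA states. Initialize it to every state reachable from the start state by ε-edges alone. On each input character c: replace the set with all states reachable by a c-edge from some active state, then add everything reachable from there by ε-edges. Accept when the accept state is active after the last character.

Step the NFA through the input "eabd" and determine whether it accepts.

Answer: REJECT

Trace:
start: ε-closure({0}) = {0,1,2,4,5,6}
'e' @ 1: {1,3,7,8}  ✓accept
'a' @ 2: {}  — state set empty
rest 'bd' ignored (set empty)
end set {} — state 1 not in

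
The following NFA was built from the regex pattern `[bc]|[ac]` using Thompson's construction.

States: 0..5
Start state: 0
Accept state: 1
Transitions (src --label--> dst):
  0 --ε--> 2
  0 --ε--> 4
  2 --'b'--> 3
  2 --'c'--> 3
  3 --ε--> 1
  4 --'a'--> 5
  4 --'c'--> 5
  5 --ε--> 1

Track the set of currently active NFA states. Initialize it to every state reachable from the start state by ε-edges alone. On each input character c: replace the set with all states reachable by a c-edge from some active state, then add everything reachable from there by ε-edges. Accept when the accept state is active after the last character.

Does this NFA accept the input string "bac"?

Answer: REJECT

Trace:
S₀ = ε-closure({0}) = {0,2,4}
'b' @ 1: {1,3}  (accept∈set)
'a' @ 2: {}  — no active states
rest 'c' ignored (set empty)
final: {}; accept 1 not in set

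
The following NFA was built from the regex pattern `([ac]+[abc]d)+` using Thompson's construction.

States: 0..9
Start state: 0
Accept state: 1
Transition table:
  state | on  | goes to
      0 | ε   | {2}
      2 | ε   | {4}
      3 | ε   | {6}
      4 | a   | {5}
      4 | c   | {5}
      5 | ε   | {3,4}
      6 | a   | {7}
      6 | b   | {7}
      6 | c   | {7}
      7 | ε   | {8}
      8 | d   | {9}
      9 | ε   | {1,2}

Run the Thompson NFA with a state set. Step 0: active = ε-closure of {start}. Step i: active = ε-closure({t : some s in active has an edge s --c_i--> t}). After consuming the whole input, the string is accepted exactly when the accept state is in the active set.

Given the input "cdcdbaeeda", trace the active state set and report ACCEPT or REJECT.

S₀ = ε-closure({0}) = {0,2,4}
'c' @ 1: {3,4,5,6}
'd' @ 2: {}  — state set empty
rest 'cdbaeeda' ignored (set empty)
after full input: {}  (accept=1 not in)

Answer: REJECT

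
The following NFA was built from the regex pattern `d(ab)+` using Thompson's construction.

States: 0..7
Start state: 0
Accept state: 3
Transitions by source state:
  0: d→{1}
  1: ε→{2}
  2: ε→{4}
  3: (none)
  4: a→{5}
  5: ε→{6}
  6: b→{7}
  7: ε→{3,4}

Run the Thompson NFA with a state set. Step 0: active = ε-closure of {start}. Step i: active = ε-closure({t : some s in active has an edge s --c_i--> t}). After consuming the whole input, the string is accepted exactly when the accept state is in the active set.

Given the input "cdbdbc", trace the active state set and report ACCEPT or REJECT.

Answer: REJECT

Derivation:
S₀ = ε-closure({0}) = {0}
'c' @ 1: {}  — no active states
rest 'dbdbc' ignored (set empty)
after full input: {}  (accept=3 not in)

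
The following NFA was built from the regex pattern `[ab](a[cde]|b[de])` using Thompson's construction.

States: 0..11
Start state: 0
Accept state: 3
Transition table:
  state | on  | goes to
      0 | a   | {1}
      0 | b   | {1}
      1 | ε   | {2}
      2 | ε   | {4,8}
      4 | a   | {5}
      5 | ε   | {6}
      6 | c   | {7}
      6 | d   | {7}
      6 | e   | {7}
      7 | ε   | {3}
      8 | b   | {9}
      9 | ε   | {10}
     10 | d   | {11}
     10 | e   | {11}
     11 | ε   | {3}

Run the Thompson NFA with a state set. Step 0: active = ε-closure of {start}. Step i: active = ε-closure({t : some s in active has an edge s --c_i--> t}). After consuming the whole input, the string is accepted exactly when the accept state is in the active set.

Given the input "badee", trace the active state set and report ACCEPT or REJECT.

Answer: REJECT

Steps:
S₀ = ε-closure({0}) = {0}
'b' @ 1: {1,2,4,8}
'a' @ 2: {5,6}
'd' @ 3: {3,7}  [accepting]
'e' @ 4: {}  — no active states
rest 'e' ignored (set empty)
final: {}; accept 3 not in set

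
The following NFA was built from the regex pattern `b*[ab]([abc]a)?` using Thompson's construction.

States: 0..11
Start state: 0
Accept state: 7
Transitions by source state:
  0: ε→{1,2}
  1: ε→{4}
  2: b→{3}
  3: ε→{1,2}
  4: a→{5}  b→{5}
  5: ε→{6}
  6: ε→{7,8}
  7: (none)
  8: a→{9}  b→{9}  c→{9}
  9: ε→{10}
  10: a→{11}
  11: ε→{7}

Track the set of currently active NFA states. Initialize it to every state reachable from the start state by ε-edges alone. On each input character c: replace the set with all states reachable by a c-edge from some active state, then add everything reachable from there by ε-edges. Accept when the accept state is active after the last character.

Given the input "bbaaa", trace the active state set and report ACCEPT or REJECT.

Answer: ACCEPT

Trace:
initial (ε-close {0}): {0,1,2,4}
'b' @ 1: {1,2,3,4,5,6,7,8}  (accept∈set)
'b' @ 2: {1,2,3,4,5,6,7,8,9,10}  (accept∈set)
'a' @ 3: {5,6,7,8,9,10,11}  (accept∈set)
'a' @ 4: {7,9,10,11}  (accept∈set)
'a' @ 5: {7,11}  (accept∈set)
after full input: {7,11}  (accept=7 in)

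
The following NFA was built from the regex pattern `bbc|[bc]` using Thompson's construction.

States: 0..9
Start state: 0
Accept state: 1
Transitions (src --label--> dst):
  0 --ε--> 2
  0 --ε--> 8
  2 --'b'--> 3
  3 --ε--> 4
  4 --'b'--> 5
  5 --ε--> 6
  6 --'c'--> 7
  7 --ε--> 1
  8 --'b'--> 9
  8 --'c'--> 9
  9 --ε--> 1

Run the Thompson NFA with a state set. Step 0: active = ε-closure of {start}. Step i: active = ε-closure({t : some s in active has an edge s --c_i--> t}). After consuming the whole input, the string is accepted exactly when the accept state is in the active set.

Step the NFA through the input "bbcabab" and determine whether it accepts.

Answer: REJECT

Steps:
S₀ = ε-closure({0}) = {0,2,8}
'b' @ 1: {1,3,4,9}  (accept∈set)
'b' @ 2: {5,6}
'c' @ 3: {1,7}  (accept∈set)
'a' @ 4: {}  — no active states
rest 'bab' ignored (set empty)
final: {}; accept 1 not in set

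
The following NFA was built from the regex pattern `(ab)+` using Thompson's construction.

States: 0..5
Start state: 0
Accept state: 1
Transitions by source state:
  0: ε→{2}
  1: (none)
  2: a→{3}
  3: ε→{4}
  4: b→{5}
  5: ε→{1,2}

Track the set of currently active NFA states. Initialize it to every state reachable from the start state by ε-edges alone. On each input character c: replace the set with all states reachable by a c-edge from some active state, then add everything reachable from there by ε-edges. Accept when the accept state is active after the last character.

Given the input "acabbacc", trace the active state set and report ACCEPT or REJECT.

S₀ = ε-closure({0}) = {0,2}
'a' @ 1: {3,4}
'c' @ 2: {}  — state set empty
rest 'abbacc' ignored (set empty)
after full input: {}  (accept=1 not in)

Answer: REJECT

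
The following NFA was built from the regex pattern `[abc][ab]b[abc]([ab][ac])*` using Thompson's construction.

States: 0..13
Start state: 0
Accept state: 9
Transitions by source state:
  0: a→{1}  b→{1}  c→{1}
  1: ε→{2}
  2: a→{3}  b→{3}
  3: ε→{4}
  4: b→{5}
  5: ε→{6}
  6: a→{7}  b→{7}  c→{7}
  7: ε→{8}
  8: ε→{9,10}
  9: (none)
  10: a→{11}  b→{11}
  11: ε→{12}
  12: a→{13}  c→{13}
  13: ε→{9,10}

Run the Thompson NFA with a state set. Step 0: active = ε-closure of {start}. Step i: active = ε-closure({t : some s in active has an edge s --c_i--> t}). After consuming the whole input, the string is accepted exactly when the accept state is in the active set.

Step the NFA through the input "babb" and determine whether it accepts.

initial (ε-close {0}): {0}
'b' @ 1: {1,2}
'a' @ 2: {3,4}
'b' @ 3: {5,6}
'b' @ 4: {7,8,9,10}  [accepting]
after full input: {7,8,9,10}  (accept=9 in)

Answer: ACCEPT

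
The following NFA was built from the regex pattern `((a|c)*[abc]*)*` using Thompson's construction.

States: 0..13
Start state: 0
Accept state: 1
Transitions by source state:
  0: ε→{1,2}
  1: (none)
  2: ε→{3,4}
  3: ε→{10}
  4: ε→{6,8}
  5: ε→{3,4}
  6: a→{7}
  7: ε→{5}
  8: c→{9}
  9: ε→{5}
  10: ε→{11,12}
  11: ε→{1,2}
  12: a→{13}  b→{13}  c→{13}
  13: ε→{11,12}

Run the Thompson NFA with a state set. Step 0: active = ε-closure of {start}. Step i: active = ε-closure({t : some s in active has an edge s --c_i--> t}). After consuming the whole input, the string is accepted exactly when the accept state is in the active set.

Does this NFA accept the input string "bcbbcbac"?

S₀ = ε-closure({0}) = {0,1,2,3,4,6,8,10,11,12}
'b' @ 1: {1,2,3,4,6,8,10,11,12,13}  [accepting]
'c' @ 2: {1,2,3,4,5,6,8,9,10,11,12,13}  [accepting]
'b' @ 3: {1,2,3,4,6,8,10,11,12,13}  [accepting]
'b' @ 4: {1,2,3,4,6,8,10,11,12,13}  [accepting]
'c' @ 5: {1,2,3,4,5,6,8,9,10,11,12,13}  [accepting]
'b' @ 6: {1,2,3,4,6,8,10,11,12,13}  [accepting]
'a' @ 7: {1,2,3,4,5,6,7,8,10,11,12,13}  [accepting]
'c' @ 8: {1,2,3,4,5,6,8,9,10,11,12,13}  [accepting]
final: {1,2,3,4,5,6,8,9,10,11,12,13}; accept 1 in set

Answer: ACCEPT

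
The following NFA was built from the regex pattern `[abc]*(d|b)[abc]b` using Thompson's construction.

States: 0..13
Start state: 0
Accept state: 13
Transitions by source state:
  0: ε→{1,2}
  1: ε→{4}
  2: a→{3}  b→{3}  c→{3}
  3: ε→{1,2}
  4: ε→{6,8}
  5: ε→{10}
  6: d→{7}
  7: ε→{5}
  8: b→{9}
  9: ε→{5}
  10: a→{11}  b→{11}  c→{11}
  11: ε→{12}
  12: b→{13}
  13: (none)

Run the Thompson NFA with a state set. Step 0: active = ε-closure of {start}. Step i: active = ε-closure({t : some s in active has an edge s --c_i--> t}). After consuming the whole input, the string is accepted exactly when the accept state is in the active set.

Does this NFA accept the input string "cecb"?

S₀ = ε-closure({0}) = {0,1,2,4,6,8}
'c' @ 1: {1,2,3,4,6,8}
'e' @ 2: {}  — state set empty
rest 'cb' ignored (set empty)
final: {}; accept 13 not in set

Answer: REJECT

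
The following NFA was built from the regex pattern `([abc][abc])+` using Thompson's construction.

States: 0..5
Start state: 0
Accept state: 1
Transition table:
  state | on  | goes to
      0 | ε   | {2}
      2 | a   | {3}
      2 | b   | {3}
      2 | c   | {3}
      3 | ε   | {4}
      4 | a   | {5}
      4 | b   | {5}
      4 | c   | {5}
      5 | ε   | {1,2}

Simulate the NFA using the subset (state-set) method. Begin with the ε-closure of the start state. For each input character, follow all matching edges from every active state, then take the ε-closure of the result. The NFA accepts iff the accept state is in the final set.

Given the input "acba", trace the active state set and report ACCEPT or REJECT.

S₀ = ε-closure({0}) = {0,2}
'a' @ 1: {3,4}
'c' @ 2: {1,2,5}  [accepting]
'b' @ 3: {3,4}
'a' @ 4: {1,2,5}  [accepting]
end set {1,2,5} — state 1 in

Answer: ACCEPT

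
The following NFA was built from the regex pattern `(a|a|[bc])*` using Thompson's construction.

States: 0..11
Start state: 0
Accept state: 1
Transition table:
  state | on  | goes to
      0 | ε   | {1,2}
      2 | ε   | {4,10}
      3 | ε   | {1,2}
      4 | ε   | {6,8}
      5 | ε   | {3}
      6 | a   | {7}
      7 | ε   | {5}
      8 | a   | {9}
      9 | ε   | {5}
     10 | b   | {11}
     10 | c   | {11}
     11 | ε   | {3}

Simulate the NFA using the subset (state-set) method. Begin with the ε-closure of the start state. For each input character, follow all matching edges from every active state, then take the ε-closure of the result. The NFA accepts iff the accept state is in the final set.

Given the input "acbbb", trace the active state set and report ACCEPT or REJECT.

S₀ = ε-closure({0}) = {0,1,2,4,6,8,10}
'a' @ 1: {1,2,3,4,5,6,7,8,9,10}  ✓accept
'c' @ 2: {1,2,3,4,6,8,10,11}  ✓accept
'b' @ 3: {1,2,3,4,6,8,10,11}  ✓accept
'b' @ 4: {1,2,3,4,6,8,10,11}  ✓accept
'b' @ 5: {1,2,3,4,6,8,10,11}  ✓accept
end set {1,2,3,4,6,8,10,11} — state 1 in

Answer: ACCEPT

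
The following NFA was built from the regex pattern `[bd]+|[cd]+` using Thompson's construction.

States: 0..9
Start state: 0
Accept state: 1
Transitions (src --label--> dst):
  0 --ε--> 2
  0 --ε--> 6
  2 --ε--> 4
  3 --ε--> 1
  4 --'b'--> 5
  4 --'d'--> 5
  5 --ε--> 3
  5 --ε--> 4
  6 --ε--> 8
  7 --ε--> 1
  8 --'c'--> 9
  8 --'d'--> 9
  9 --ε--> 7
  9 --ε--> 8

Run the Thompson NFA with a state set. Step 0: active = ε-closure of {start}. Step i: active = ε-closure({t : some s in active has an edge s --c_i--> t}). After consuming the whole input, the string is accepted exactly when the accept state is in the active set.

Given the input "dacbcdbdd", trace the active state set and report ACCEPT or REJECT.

S₀ = ε-closure({0}) = {0,2,4,6,8}
'd' @ 1: {1,3,4,5,7,8,9}  (accept∈set)
'a' @ 2: {}  — dead — no transitions
rest 'cbcdbdd' ignored (set empty)
final: {}; accept 1 not in set

Answer: REJECT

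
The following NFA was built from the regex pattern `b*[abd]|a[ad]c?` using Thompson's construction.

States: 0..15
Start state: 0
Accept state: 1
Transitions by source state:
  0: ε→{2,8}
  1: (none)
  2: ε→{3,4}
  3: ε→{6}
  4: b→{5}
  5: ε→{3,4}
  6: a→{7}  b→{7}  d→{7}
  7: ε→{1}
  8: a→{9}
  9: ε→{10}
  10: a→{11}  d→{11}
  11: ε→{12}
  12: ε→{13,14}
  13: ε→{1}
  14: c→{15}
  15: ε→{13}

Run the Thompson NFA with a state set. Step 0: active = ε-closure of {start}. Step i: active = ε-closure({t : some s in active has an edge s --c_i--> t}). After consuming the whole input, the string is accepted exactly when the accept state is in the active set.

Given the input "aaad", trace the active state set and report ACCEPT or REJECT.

Answer: REJECT

Steps:
initial (ε-close {0}): {0,2,3,4,6,8}
'a' @ 1: {1,7,9,10}  [accepting]
'a' @ 2: {1,11,12,13,14}  [accepting]
'a' @ 3: {}  — no active states
rest 'd' ignored (set empty)
final: {}; accept 1 not in set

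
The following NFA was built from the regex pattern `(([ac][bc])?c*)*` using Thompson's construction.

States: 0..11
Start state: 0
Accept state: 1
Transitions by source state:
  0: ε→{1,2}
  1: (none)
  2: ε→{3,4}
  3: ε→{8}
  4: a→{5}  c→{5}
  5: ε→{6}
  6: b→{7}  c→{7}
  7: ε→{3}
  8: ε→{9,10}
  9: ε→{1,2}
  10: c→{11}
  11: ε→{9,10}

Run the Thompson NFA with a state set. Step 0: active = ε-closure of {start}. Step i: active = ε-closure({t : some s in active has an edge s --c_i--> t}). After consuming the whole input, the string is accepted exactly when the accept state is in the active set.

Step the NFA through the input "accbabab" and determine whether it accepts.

initial (ε-close {0}): {0,1,2,3,4,8,9,10}
'a' @ 1: {5,6}
'c' @ 2: {1,2,3,4,7,8,9,10}  ✓accept
'c' @ 3: {1,2,3,4,5,6,8,9,10,11}  ✓accept
'b' @ 4: {1,2,3,4,7,8,9,10}  ✓accept
'a' @ 5: {5,6}
'b' @ 6: {1,2,3,4,7,8,9,10}  ✓accept
'a' @ 7: {5,6}
'b' @ 8: {1,2,3,4,7,8,9,10}  ✓accept
final: {1,2,3,4,7,8,9,10}; accept 1 in set

Answer: ACCEPT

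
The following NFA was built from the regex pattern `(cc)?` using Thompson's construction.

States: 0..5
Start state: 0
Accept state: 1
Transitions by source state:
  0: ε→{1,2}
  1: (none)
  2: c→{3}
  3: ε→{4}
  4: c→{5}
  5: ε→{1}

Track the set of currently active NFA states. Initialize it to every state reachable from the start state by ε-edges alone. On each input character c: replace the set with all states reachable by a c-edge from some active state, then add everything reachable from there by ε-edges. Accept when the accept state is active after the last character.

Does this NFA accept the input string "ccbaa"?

Answer: REJECT

Derivation:
S₀ = ε-closure({0}) = {0,1,2}
'c' @ 1: {3,4}
'c' @ 2: {1,5}  [accepting]
'b' @ 3: {}  — state set empty
rest 'aa' ignored (set empty)
after full input: {}  (accept=1 not in)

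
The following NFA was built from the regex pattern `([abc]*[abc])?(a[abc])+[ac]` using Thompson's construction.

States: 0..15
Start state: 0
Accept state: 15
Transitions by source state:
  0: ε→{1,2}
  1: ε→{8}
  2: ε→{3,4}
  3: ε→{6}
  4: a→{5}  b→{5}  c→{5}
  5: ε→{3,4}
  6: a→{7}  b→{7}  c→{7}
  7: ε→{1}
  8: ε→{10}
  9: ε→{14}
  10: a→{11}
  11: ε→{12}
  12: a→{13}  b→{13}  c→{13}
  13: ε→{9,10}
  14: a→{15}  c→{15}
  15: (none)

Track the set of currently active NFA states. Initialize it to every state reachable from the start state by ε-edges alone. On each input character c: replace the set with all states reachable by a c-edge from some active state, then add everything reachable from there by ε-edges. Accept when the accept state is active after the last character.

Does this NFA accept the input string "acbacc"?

Answer: ACCEPT

Steps:
S₀ = ε-closure({0}) = {0,1,2,3,4,6,8,10}
'a' @ 1: {1,3,4,5,6,7,8,10,11,12}
'c' @ 2: {1,3,4,5,6,7,8,9,10,13,14}
'b' @ 3: {1,3,4,5,6,7,8,10}
'a' @ 4: {1,3,4,5,6,7,8,10,11,12}
'c' @ 5: {1,3,4,5,6,7,8,9,10,13,14}
'c' @ 6: {1,3,4,5,6,7,8,10,15}  ✓accept
end set {1,3,4,5,6,7,8,10,15} — state 15 in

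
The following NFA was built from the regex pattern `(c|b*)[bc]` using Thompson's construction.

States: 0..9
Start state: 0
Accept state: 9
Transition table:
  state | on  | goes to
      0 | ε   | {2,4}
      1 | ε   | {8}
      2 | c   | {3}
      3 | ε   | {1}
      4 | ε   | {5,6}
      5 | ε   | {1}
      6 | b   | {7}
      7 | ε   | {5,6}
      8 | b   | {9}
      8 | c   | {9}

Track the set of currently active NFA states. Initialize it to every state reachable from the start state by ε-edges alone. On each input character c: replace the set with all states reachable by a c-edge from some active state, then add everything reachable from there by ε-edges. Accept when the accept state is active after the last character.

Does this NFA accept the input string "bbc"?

start: ε-closure({0}) = {0,1,2,4,5,6,8}
'b' @ 1: {1,5,6,7,8,9}  ✓accept
'b' @ 2: {1,5,6,7,8,9}  ✓accept
'c' @ 3: {9}  ✓accept
final: {9}; accept 9 in set

Answer: ACCEPT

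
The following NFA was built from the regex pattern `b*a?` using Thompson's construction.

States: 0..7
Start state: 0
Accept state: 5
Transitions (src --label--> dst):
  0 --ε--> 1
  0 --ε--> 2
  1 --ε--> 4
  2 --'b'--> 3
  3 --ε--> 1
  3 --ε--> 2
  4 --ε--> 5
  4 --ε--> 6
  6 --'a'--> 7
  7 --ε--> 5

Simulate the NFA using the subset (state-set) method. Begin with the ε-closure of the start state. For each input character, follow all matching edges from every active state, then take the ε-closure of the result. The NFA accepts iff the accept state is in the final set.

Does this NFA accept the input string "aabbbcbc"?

Answer: REJECT

Steps:
S₀ = ε-closure({0}) = {0,1,2,4,5,6}
'a' @ 1: {5,7}  ✓accept
'a' @ 2: {}  — no active states
rest 'bbbcbc' ignored (set empty)
final: {}; accept 5 not in set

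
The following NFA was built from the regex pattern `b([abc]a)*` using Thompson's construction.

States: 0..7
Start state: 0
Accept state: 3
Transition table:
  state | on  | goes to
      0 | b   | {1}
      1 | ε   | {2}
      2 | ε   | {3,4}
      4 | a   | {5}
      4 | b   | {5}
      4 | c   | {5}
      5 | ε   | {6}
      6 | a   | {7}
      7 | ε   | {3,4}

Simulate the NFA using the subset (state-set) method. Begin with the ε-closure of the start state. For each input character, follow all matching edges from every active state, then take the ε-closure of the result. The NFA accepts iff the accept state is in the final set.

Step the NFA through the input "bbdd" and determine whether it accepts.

S₀ = ε-closure({0}) = {0}
'b' @ 1: {1,2,3,4}  ✓accept
'b' @ 2: {5,6}
'd' @ 3: {}  — no active states
rest 'd' ignored (set empty)
end set {} — state 3 not in

Answer: REJECT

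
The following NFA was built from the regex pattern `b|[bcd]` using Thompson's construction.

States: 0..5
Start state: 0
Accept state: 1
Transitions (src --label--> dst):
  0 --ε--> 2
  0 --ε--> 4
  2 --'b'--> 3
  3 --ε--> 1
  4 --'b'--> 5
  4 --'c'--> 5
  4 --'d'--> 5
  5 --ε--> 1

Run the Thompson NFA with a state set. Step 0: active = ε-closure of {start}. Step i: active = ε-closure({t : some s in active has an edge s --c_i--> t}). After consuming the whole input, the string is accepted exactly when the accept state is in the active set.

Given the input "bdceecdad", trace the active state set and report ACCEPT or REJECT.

Answer: REJECT

Steps:
initial (ε-close {0}): {0,2,4}
'b' @ 1: {1,3,5}  ✓accept
'd' @ 2: {}  — dead — no transitions
rest 'ceecdad' ignored (set empty)
final: {}; accept 1 not in set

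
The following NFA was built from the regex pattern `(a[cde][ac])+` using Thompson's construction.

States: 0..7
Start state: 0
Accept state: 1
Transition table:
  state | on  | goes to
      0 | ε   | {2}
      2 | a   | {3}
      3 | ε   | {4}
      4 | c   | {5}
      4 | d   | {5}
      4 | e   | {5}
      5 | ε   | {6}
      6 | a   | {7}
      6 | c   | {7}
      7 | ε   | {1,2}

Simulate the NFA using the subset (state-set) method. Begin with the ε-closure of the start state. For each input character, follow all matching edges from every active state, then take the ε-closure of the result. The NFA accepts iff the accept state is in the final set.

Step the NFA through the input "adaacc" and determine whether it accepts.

Answer: ACCEPT

Steps:
S₀ = ε-closure({0}) = {0,2}
'a' @ 1: {3,4}
'd' @ 2: {5,6}
'a' @ 3: {1,2,7}  (accept∈set)
'a' @ 4: {3,4}
'c' @ 5: {5,6}
'c' @ 6: {1,2,7}  (accept∈set)
end set {1,2,7} — state 1 in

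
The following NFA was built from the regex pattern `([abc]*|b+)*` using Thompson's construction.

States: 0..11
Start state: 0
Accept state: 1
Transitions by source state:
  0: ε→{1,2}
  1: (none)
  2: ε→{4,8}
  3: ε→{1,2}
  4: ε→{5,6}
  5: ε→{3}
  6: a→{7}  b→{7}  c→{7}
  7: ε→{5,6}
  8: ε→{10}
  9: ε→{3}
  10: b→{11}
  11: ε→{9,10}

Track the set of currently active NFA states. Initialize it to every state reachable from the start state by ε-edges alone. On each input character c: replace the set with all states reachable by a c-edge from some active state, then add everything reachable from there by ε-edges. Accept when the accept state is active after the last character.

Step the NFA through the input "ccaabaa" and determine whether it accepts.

initial (ε-close {0}): {0,1,2,3,4,5,6,8,10}
'c' @ 1: {1,2,3,4,5,6,7,8,10}  ✓accept
'c' @ 2: {1,2,3,4,5,6,7,8,10}  ✓accept
'a' @ 3: {1,2,3,4,5,6,7,8,10}  ✓accept
'a' @ 4: {1,2,3,4,5,6,7,8,10}  ✓accept
'b' @ 5: {1,2,3,4,5,6,7,8,9,10,11}  ✓accept
'a' @ 6: {1,2,3,4,5,6,7,8,10}  ✓accept
'a' @ 7: {1,2,3,4,5,6,7,8,10}  ✓accept
final: {1,2,3,4,5,6,7,8,10}; accept 1 in set

Answer: ACCEPT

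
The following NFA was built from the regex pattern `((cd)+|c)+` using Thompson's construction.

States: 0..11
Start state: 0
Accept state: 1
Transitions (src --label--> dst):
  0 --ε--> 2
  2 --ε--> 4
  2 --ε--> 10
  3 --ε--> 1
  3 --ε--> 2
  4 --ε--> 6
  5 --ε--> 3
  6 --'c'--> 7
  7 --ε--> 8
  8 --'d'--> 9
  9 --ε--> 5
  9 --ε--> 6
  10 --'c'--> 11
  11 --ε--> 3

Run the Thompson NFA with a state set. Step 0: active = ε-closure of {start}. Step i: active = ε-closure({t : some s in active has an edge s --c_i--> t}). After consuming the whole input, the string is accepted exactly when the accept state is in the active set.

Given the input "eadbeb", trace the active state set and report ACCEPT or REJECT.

Answer: REJECT

Trace:
S₀ = ε-closure({0}) = {0,2,4,6,10}
'e' @ 1: {}  — state set empty
rest 'adbeb' ignored (set empty)
final: {}; accept 1 not in set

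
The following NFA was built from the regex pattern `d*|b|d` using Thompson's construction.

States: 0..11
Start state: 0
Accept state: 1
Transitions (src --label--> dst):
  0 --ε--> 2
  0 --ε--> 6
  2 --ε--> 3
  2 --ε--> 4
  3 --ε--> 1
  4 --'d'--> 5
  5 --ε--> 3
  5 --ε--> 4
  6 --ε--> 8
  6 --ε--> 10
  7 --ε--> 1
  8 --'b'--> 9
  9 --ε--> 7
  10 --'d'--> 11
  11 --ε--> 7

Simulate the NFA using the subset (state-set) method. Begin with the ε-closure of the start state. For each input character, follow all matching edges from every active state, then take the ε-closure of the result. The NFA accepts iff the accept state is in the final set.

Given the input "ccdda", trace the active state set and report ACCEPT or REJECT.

initial (ε-close {0}): {0,1,2,3,4,6,8,10}
'c' @ 1: {}  — dead — no transitions
rest 'cdda' ignored (set empty)
after full input: {}  (accept=1 not in)

Answer: REJECT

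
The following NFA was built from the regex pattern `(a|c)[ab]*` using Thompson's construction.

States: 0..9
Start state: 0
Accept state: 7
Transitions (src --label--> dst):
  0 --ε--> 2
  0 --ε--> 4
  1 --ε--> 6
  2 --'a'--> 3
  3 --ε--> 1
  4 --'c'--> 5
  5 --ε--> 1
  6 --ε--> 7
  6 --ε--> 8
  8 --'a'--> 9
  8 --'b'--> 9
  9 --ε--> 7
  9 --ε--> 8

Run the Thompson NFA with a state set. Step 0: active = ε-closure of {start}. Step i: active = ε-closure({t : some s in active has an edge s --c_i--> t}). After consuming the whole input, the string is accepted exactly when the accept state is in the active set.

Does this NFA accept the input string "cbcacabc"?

Answer: REJECT

Trace:
S₀ = ε-closure({0}) = {0,2,4}
'c' @ 1: {1,5,6,7,8}  [accepting]
'b' @ 2: {7,8,9}  [accepting]
'c' @ 3: {}  — no active states
rest 'acabc' ignored (set empty)
end set {} — state 7 not in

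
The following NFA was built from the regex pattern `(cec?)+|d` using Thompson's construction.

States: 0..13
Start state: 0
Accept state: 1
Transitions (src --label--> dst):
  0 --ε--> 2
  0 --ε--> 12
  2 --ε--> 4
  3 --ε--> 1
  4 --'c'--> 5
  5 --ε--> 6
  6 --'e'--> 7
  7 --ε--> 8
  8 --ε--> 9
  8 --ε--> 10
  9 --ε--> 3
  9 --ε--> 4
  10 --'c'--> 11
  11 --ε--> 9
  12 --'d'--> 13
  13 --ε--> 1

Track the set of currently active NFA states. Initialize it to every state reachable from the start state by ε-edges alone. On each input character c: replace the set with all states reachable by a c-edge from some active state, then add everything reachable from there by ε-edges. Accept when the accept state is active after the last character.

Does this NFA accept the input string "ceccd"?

Answer: REJECT

Steps:
initial (ε-close {0}): {0,2,4,12}
'c' @ 1: {5,6}
'e' @ 2: {1,3,4,7,8,9,10}  (accept∈set)
'c' @ 3: {1,3,4,5,6,9,11}  (accept∈set)
'c' @ 4: {5,6}
'd' @ 5: {}  — no active states
after full input: {}  (accept=1 not in)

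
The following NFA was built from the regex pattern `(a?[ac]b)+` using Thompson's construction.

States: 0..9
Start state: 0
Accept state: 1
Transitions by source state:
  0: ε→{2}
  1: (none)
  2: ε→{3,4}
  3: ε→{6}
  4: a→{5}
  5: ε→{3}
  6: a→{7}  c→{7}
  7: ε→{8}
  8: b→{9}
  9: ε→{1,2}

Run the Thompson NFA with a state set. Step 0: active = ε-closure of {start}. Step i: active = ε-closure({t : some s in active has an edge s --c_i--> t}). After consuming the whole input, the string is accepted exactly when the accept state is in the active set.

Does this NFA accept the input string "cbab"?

Answer: ACCEPT

Trace:
initial (ε-close {0}): {0,2,3,4,6}
'c' @ 1: {7,8}
'b' @ 2: {1,2,3,4,6,9}  ✓accept
'a' @ 3: {3,5,6,7,8}
'b' @ 4: {1,2,3,4,6,9}  ✓accept
after full input: {1,2,3,4,6,9}  (accept=1 in)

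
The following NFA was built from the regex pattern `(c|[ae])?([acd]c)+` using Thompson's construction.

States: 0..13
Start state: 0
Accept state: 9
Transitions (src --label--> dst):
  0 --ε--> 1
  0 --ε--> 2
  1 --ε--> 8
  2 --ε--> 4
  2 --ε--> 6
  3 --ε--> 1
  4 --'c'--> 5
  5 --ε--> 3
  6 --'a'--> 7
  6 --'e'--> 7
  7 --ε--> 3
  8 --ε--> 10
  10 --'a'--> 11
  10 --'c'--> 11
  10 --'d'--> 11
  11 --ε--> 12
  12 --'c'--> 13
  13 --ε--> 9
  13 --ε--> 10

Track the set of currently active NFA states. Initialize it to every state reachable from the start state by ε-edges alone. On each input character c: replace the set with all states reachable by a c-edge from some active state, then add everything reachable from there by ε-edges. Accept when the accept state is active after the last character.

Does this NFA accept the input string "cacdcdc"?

Answer: ACCEPT

Trace:
start: ε-closure({0}) = {0,1,2,4,6,8,10}
'c' @ 1: {1,3,5,8,10,11,12}
'a' @ 2: {11,12}
'c' @ 3: {9,10,13}  (accept∈set)
'd' @ 4: {11,12}
'c' @ 5: {9,10,13}  (accept∈set)
'd' @ 6: {11,12}
'c' @ 7: {9,10,13}  (accept∈set)
end set {9,10,13} — state 9 in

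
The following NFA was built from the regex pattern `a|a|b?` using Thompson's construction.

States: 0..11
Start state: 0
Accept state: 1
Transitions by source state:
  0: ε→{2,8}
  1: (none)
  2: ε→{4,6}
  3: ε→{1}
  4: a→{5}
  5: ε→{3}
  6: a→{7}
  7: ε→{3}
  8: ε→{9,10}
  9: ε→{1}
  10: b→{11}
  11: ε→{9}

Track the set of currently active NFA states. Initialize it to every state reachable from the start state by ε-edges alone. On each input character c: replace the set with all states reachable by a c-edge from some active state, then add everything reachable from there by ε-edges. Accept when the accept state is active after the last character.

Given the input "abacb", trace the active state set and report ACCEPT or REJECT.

Answer: REJECT

Derivation:
initial (ε-close {0}): {0,1,2,4,6,8,9,10}
'a' @ 1: {1,3,5,7}  (accept∈set)
'b' @ 2: {}  — state set empty
rest 'acb' ignored (set empty)
end set {} — state 1 not in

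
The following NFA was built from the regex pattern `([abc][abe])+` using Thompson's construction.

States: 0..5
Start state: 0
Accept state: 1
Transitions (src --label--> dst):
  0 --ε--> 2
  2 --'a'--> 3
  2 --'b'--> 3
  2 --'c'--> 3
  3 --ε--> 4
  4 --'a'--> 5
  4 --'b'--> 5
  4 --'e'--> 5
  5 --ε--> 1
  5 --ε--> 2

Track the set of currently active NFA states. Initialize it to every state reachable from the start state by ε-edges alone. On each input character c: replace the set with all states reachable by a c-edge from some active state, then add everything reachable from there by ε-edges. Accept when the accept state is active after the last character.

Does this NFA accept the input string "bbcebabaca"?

Answer: ACCEPT

Trace:
start: ε-closure({0}) = {0,2}
'b' @ 1: {3,4}
'b' @ 2: {1,2,5}  [accepting]
'c' @ 3: {3,4}
'e' @ 4: {1,2,5}  [accepting]
'b' @ 5: {3,4}
'a' @ 6: {1,2,5}  [accepting]
'b' @ 7: {3,4}
'a' @ 8: {1,2,5}  [accepting]
'c' @ 9: {3,4}
'a' @ 10: {1,2,5}  [accepting]
end set {1,2,5} — state 1 in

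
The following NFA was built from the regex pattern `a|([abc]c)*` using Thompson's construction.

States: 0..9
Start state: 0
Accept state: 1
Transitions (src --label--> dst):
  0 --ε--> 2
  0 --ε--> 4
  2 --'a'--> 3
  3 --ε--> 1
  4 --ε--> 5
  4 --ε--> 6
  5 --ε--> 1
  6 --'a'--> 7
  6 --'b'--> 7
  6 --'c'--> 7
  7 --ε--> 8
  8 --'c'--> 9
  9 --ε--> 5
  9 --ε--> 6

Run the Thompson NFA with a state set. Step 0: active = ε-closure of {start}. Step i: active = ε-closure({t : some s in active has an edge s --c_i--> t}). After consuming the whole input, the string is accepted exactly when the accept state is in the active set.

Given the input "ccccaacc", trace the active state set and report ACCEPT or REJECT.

Answer: REJECT

Trace:
S₀ = ε-closure({0}) = {0,1,2,4,5,6}
'c' @ 1: {7,8}
'c' @ 2: {1,5,6,9}  (accept∈set)
'c' @ 3: {7,8}
'c' @ 4: {1,5,6,9}  (accept∈set)
'a' @ 5: {7,8}
'a' @ 6: {}  — state set empty
rest 'cc' ignored (set empty)
after full input: {}  (accept=1 not in)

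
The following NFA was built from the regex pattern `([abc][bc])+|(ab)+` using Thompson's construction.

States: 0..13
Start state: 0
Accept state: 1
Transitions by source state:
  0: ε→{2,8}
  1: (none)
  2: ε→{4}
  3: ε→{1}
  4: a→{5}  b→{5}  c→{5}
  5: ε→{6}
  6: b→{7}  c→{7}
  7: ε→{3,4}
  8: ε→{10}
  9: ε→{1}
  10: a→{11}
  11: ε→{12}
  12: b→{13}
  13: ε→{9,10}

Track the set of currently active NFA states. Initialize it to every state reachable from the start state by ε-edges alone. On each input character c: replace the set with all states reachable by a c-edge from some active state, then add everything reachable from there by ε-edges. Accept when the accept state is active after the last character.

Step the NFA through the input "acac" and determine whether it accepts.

initial (ε-close {0}): {0,2,4,8,10}
'a' @ 1: {5,6,11,12}
'c' @ 2: {1,3,4,7}  (accept∈set)
'a' @ 3: {5,6}
'c' @ 4: {1,3,4,7}  (accept∈set)
after full input: {1,3,4,7}  (accept=1 in)

Answer: ACCEPT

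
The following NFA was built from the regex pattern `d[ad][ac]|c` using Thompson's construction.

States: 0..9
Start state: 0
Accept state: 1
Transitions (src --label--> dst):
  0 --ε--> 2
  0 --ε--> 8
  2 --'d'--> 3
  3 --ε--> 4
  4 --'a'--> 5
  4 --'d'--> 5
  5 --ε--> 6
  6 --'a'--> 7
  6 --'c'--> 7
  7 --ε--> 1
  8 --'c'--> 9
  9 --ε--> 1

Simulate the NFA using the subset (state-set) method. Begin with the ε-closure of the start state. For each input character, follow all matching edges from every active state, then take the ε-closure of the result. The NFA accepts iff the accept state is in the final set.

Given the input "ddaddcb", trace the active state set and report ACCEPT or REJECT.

Answer: REJECT

Trace:
S₀ = ε-closure({0}) = {0,2,8}
'd' @ 1: {3,4}
'd' @ 2: {5,6}
'a' @ 3: {1,7}  [accepting]
'd' @ 4: {}  — state set empty
rest 'dcb' ignored (set empty)
final: {}; accept 1 not in set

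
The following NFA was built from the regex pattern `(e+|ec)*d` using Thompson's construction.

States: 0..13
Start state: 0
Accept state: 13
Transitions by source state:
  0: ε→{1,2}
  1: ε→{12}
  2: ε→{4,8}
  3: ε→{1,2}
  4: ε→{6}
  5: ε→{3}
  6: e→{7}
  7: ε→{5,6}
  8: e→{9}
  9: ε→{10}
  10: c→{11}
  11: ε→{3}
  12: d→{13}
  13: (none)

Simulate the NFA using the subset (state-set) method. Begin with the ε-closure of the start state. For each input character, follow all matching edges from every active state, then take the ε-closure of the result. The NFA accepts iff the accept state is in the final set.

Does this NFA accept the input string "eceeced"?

Answer: ACCEPT

Derivation:
start: ε-closure({0}) = {0,1,2,4,6,8,12}
'e' @ 1: {1,2,3,4,5,6,7,8,9,10,12}
'c' @ 2: {1,2,3,4,6,8,11,12}
'e' @ 3: {1,2,3,4,5,6,7,8,9,10,12}
'e' @ 4: {1,2,3,4,5,6,7,8,9,10,12}
'c' @ 5: {1,2,3,4,6,8,11,12}
'e' @ 6: {1,2,3,4,5,6,7,8,9,10,12}
'd' @ 7: {13}  ✓accept
end set {13} — state 13 in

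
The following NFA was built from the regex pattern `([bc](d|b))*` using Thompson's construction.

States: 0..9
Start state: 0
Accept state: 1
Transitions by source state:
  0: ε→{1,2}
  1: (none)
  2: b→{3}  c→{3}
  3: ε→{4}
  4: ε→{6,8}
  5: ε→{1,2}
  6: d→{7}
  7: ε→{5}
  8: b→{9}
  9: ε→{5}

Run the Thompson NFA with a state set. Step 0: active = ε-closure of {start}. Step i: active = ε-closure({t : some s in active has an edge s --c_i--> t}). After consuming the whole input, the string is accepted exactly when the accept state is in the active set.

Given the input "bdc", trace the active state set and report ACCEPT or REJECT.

Answer: REJECT

Steps:
S₀ = ε-closure({0}) = {0,1,2}
'b' @ 1: {3,4,6,8}
'd' @ 2: {1,2,5,7}  (accept∈set)
'c' @ 3: {3,4,6,8}
end set {3,4,6,8} — state 1 not in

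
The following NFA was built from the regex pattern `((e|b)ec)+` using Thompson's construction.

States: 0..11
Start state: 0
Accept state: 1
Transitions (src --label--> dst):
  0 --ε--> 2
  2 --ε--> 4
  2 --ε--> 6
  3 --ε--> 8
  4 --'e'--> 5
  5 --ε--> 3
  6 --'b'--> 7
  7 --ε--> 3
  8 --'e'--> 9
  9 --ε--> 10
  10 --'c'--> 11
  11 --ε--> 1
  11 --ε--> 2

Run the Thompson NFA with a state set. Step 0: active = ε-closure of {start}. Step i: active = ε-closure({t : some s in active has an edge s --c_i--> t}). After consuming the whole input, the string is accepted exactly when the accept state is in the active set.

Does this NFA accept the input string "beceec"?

Answer: ACCEPT

Trace:
S₀ = ε-closure({0}) = {0,2,4,6}
'b' @ 1: {3,7,8}
'e' @ 2: {9,10}
'c' @ 3: {1,2,4,6,11}  (accept∈set)
'e' @ 4: {3,5,8}
'e' @ 5: {9,10}
'c' @ 6: {1,2,4,6,11}  (accept∈set)
after full input: {1,2,4,6,11}  (accept=1 in)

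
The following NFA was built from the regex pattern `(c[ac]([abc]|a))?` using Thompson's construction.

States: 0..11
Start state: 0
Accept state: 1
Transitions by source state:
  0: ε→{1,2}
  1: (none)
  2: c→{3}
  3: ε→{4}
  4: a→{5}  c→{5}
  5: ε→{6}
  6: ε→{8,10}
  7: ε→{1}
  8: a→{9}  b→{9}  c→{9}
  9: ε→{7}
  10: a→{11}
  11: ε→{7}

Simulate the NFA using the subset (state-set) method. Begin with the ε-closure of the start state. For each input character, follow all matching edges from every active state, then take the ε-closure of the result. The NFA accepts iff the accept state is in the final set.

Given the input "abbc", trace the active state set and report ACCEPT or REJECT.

Answer: REJECT

Steps:
initial (ε-close {0}): {0,1,2}
'a' @ 1: {}  — no active states
rest 'bbc' ignored (set empty)
after full input: {}  (accept=1 not in)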